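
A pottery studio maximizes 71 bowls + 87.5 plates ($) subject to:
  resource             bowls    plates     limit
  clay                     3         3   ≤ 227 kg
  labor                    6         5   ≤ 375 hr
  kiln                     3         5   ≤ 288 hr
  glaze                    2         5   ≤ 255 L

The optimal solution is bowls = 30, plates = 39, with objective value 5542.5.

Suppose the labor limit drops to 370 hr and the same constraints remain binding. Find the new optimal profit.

5497.5

At the optimum: clay uses 207 of 227 (slack = 20); labor uses 375 of 375 (binding); kiln uses 285 of 288 (slack = 3); glaze uses 255 of 255 (binding).
Since clay, kiln are not tight, their duals are 0.
From A_Bᵀ y = c: 6·y_labor + 2·y_glaze = 71; 5·y_labor + 5·y_glaze = 87.5.
→ y_labor = 9 and y_glaze = 8.5.
Δz = y_labor·Δb = 9 × (-5) = -45, so new z* = 5542.5 − 45 = 5497.5.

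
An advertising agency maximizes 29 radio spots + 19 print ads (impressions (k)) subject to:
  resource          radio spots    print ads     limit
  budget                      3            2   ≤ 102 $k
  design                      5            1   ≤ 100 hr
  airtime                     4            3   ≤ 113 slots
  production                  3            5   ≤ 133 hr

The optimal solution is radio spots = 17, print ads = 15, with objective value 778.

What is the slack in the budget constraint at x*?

budget used = 3·17 + 2·15 = 81; slack = 102 − 81 = 21.

21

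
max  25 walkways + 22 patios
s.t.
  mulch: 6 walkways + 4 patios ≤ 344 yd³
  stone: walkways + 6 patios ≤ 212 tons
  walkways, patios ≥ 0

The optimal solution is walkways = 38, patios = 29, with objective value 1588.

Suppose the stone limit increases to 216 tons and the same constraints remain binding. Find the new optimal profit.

Check each constraint at x*: mulch 344/344 (tight); stone 212/212 (tight).
The binding rows give the dual system: 6·y_mulch + 1·y_stone = 25 and 4·y_mulch + 6·y_stone = 22.
This yields shadow prices y_mulch = 4, y_stone = 1.
Δz = y_stone·Δb = 1 × (4) = 4, so new z* = 1588 + 4 = 1592.

1592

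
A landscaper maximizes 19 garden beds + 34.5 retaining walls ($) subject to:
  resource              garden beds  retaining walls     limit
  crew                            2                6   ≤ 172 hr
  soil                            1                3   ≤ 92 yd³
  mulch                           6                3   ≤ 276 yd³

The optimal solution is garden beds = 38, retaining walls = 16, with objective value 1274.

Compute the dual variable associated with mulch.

At the optimum: crew uses 172 of 172 (binding); soil uses 86 of 92 (slack = 6); mulch uses 276 of 276 (binding).
By complementary slackness, y = 0 for the non-binding constraint.
Dual feasibility on the basic columns requires 2·y_crew + 6·y_mulch = 19, 6·y_crew + 3·y_mulch = 34.5.
→ y_crew = 5 and y_mulch = 1.5.
Shadow price of mulch = 1.5.

1.5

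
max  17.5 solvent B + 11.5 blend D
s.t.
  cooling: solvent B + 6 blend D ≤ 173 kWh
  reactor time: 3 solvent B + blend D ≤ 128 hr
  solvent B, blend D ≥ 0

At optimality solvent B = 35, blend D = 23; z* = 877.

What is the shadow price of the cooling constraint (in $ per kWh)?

1

Both cooling and reactor time are binding at x*.
Dual feasibility on the basic columns requires 1·y_cooling + 3·y_reactor time = 17.5, 6·y_cooling + 1·y_reactor time = 11.5.
→ y_cooling = 1 and y_reactor time = 5.5.
Shadow price of cooling = 1.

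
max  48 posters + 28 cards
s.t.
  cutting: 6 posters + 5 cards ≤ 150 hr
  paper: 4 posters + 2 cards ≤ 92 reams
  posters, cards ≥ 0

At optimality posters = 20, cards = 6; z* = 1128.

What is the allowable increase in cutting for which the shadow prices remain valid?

80

Binding constraints: cutting, paper. The basis is B = [[6,5],[4,2]] with det -8.
Per unit increase in cutting, x* moves by d = (-0.25, 0.5).
The basis stays optimal until posters reaches 0; allowable increase = 80 hr.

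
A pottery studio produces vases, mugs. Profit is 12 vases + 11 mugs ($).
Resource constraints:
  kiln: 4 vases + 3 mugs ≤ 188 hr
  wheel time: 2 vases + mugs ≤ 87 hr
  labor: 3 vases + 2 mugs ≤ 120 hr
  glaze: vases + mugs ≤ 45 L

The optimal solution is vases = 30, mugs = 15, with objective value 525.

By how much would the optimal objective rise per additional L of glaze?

9

Binding: labor and glaze. Non-binding: kiln (23 unused), wheel time (12 unused).
By complementary slackness, y = 0 for the non-binding constraints.
From A_Bᵀ y = c: 3·y_labor + 1·y_glaze = 12; 2·y_labor + 1·y_glaze = 11.
Solving: y_labor = 1, y_glaze = 9.
Shadow price of glaze = 9.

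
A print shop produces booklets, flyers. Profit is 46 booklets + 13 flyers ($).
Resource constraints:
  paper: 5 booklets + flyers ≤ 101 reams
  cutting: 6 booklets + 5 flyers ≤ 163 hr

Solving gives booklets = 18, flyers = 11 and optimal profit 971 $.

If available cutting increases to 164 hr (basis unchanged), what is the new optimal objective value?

972

Both paper and cutting are binding at x*.
Dual feasibility on the basic columns requires 5·y_paper + 6·y_cutting = 46, 1·y_paper + 5·y_cutting = 13.
This yields shadow prices y_paper = 8, y_cutting = 1.
Δz = y_cutting·Δb = 1 × (1) = 1, so new z* = 971 + 1 = 972.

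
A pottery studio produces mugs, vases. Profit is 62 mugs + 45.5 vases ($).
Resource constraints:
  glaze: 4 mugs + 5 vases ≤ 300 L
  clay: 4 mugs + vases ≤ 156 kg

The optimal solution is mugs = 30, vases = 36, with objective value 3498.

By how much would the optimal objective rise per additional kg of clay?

Check each constraint at x*: glaze 300/300 (tight); clay 156/156 (tight).
From A_Bᵀ y = c: 4·y_glaze + 4·y_clay = 62; 5·y_glaze + 1·y_clay = 45.5.
This yields shadow prices y_glaze = 7.5, y_clay = 8.
Shadow price of clay = 8.

8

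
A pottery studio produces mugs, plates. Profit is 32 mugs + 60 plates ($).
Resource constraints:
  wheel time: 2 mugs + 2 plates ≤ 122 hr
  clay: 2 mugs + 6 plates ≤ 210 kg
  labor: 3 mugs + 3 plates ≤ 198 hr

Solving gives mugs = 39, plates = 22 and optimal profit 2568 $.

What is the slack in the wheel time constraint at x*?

0

wheel time used = 2·39 + 2·22 = 122; slack = 122 − 122 = 0.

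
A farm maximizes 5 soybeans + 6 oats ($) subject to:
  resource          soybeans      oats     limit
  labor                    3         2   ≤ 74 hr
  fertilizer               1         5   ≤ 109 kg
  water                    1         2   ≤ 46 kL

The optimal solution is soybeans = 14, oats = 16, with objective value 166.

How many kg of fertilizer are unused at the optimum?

fertilizer used = 1·14 + 5·16 = 94; slack = 109 − 94 = 15.

15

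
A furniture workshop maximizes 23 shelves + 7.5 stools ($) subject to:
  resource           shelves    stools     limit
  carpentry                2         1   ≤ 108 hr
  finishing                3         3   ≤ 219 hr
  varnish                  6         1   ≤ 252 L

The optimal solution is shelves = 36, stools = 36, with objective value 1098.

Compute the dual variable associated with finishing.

0

Binding: carpentry and varnish. Non-binding: finishing (3 unused).
Since finishing is not tight, its dual is 0.
Dual feasibility on the basic columns requires 2·y_carpentry + 6·y_varnish = 23, 1·y_carpentry + 1·y_varnish = 7.5.
This yields shadow prices y_carpentry = 5.5, y_varnish = 2.
Shadow price of finishing = 0.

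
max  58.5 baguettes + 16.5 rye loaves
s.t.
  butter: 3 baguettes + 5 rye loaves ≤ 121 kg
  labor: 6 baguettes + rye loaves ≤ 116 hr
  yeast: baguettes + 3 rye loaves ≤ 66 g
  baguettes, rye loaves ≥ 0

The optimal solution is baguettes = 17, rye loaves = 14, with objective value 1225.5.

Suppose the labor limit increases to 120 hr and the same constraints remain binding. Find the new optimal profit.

At the optimum: butter uses 121 of 121 (binding); labor uses 116 of 116 (binding); yeast uses 59 of 66 (slack = 7).
Since yeast is not tight, its dual is 0.
Dual feasibility on the basic columns requires 3·y_butter + 6·y_labor = 58.5, 5·y_butter + 1·y_labor = 16.5.
Solving: y_butter = 1.5, y_labor = 9.
Δz = y_labor·Δb = 9 × (4) = 36, so new z* = 1225.5 + 36 = 1261.5.

1261.5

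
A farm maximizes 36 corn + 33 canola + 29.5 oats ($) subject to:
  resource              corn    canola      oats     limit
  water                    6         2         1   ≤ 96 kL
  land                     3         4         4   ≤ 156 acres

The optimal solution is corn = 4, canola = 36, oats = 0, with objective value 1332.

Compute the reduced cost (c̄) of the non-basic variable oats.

-1

Both water and land are binding at x*.
The binding rows give the dual system: 6·y_water + 3·y_land = 36 and 2·y_water + 4·y_land = 33.
→ y_water = 2.5 and y_land = 7.
Reduced cost of oats: c₃ − yᵀa₃ = 29.5 − (2.5·1 + 7·4) = 29.5 − 30.5 = -1.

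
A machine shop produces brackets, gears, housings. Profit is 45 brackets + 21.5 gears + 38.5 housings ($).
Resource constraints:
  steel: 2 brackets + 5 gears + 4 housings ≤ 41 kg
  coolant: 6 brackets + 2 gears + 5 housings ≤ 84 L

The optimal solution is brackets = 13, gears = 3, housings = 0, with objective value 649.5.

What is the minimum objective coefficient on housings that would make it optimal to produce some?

41

Check each constraint at x*: steel 41/41 (tight); coolant 84/84 (tight).
The binding rows give the dual system: 2·y_steel + 6·y_coolant = 45 and 5·y_steel + 2·y_coolant = 21.5.
This yields shadow prices y_steel = 1.5, y_coolant = 7.
housings enters the basis when its profit ≥ yᵀa₃ = 1.5·4 + 7·5 = 41.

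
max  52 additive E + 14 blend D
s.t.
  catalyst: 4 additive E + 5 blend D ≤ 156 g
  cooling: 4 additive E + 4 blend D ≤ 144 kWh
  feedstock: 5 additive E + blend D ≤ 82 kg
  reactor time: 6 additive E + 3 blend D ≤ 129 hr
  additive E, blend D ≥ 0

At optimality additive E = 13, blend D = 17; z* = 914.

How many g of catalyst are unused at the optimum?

19

catalyst used = 4·13 + 5·17 = 137; slack = 156 − 137 = 19.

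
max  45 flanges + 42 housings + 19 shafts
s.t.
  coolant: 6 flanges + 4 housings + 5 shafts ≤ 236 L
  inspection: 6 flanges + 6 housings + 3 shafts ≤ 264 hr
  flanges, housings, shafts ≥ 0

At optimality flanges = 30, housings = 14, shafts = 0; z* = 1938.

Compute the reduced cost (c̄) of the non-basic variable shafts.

-6.5

At the optimum: coolant uses 236 of 236 (binding); inspection uses 264 of 264 (binding).
From A_Bᵀ y = c: 6·y_coolant + 6·y_inspection = 45; 4·y_coolant + 6·y_inspection = 42.
→ y_coolant = 1.5 and y_inspection = 6.
Reduced cost of shafts: c₃ − yᵀa₃ = 19 − (1.5·5 + 6·3) = 19 − 25.5 = -6.5.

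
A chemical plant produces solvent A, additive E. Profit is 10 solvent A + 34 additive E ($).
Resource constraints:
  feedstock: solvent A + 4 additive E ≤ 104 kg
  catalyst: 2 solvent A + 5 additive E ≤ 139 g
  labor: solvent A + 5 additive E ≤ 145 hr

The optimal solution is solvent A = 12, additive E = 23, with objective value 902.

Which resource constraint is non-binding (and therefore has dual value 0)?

feedstock: 104/104 (binding)
catalyst: 139/139 (binding)
labor: 127/145 (slack 18)
By complementary slackness, a constraint with positive slack has shadow price 0 → labor.

labor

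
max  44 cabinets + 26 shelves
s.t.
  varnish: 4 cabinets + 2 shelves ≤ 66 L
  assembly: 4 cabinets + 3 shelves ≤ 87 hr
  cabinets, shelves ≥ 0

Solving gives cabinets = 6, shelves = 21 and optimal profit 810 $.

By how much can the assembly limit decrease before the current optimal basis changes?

21

Binding constraints: varnish, assembly. The basis is B = [[4,2],[4,3]] with det 4.
Per unit decrease in assembly, x* moves by d = (0.5, -1).
The basis stays optimal until shelves reaches 0; allowable decrease = 21 hr.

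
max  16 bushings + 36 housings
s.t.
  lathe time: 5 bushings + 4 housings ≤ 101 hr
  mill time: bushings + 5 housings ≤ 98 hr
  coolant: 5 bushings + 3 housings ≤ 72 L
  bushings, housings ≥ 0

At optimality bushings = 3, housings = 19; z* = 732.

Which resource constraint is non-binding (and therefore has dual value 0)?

lathe time: 91/101 (slack 10)
mill time: 98/98 (binding)
coolant: 72/72 (binding)
By complementary slackness, a constraint with positive slack has shadow price 0 → lathe time.

lathe time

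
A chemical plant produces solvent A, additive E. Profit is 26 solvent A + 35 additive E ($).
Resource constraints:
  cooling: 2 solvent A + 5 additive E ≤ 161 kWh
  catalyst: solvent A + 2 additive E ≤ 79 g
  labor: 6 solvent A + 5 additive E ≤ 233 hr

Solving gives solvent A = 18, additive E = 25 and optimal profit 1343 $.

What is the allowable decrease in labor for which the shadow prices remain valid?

72

Binding constraints: cooling, labor. The basis is B = [[2,5],[6,5]] with det -20.
Per unit decrease in labor, x* moves by d = (-0.25, 0.1).
The basis stays optimal until solvent A reaches 0; allowable decrease = 72 hr.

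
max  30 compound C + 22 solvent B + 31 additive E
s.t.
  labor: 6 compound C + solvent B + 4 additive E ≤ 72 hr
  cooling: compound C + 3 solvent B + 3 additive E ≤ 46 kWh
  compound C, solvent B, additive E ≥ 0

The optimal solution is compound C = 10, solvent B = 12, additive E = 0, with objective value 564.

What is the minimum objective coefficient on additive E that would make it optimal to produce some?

34

Both labor and cooling are binding at x*.
Dual feasibility on the basic columns requires 6·y_labor + 1·y_cooling = 30, 1·y_labor + 3·y_cooling = 22.
Solving: y_labor = 4, y_cooling = 6.
additive E enters the basis when its profit ≥ yᵀa₃ = 4·4 + 6·3 = 34.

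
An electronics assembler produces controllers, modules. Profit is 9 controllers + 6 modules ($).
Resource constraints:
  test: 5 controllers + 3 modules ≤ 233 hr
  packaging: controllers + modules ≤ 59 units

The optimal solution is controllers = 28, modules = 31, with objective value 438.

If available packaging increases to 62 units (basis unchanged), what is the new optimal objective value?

442.5

Check each constraint at x*: test 233/233 (tight); packaging 59/59 (tight).
From A_Bᵀ y = c: 5·y_test + 1·y_packaging = 9; 3·y_test + 1·y_packaging = 6.
→ y_test = 1.5 and y_packaging = 1.5.
Δz = y_packaging·Δb = 1.5 × (3) = 4.5, so new z* = 438 + 4.5 = 442.5.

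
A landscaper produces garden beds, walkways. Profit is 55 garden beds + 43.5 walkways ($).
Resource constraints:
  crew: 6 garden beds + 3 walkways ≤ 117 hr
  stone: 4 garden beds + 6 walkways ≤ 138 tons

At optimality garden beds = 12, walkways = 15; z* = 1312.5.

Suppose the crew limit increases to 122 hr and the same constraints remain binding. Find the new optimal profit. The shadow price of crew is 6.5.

Δb = 5, so new z* = 1312.5 + (6.5)·(5) = 1312.5 + 32.5 = 1345.

1345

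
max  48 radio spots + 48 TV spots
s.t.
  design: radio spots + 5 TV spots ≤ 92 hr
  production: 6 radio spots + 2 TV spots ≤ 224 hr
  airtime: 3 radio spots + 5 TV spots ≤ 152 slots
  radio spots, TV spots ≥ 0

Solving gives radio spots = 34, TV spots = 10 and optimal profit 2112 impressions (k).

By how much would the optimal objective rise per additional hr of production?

4

Binding: production and airtime. Non-binding: design (8 unused).
Slack constraints have shadow price 0 (complementary slackness).
From A_Bᵀ y = c: 6·y_production + 3·y_airtime = 48; 2·y_production + 5·y_airtime = 48.
→ y_production = 4 and y_airtime = 8.
Shadow price of production = 4.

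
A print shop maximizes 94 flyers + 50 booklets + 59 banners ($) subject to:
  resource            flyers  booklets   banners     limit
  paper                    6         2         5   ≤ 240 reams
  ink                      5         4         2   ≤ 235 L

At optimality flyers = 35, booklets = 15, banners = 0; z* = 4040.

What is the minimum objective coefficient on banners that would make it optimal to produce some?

Both paper and ink are binding at x*.
From A_Bᵀ y = c: 6·y_paper + 5·y_ink = 94; 2·y_paper + 4·y_ink = 50.
Solving: y_paper = 9, y_ink = 8.
banners enters the basis when its profit ≥ yᵀa₃ = 9·5 + 8·2 = 61.

61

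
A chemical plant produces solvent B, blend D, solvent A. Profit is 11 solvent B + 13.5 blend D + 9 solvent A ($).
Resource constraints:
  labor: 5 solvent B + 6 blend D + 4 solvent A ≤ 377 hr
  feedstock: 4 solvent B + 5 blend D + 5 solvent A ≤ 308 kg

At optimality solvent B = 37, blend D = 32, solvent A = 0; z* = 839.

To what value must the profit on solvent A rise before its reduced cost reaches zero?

At the optimum: labor uses 377 of 377 (binding); feedstock uses 308 of 308 (binding).
Dual feasibility on the basic columns requires 5·y_labor + 4·y_feedstock = 11, 6·y_labor + 5·y_feedstock = 13.5.
This yields shadow prices y_labor = 1, y_feedstock = 1.5.
solvent A enters the basis when its profit ≥ yᵀa₃ = 1·4 + 1.5·5 = 11.5.

11.5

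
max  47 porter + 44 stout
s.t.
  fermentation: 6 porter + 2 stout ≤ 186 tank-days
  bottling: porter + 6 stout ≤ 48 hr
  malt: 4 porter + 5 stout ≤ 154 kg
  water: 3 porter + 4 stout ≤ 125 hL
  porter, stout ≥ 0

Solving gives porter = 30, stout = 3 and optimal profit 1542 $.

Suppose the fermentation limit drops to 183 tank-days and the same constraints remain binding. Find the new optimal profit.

1521

At the optimum: fermentation uses 186 of 186 (binding); bottling uses 48 of 48 (binding); malt uses 135 of 154 (slack = 19); water uses 102 of 125 (slack = 23).
Slack constraints have shadow price 0 (complementary slackness).
Dual feasibility on the basic columns requires 6·y_fermentation + 1·y_bottling = 47, 2·y_fermentation + 6·y_bottling = 44.
Solving: y_fermentation = 7, y_bottling = 5.
Δz = y_fermentation·Δb = 7 × (-3) = -21, so new z* = 1542 − 21 = 1521.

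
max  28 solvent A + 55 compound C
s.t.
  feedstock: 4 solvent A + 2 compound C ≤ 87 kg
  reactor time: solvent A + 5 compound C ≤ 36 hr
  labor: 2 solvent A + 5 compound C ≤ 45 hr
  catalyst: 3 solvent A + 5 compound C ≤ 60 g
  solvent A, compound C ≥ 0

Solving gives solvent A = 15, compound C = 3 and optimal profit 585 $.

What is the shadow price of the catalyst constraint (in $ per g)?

Check each constraint at x*: feedstock 66/87 (slack 21); reactor time 30/36 (slack 6); labor 45/45 (tight); catalyst 60/60 (tight).
By complementary slackness, y = 0 for the non-binding constraints.
The binding rows give the dual system: 2·y_labor + 3·y_catalyst = 28 and 5·y_labor + 5·y_catalyst = 55.
→ y_labor = 5 and y_catalyst = 6.
Shadow price of catalyst = 6.

6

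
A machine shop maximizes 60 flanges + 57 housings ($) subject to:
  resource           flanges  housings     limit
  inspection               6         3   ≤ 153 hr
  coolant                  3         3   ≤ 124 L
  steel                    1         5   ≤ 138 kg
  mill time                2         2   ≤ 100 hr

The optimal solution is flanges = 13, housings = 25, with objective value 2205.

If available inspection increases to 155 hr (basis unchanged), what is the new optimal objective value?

Binding: inspection and steel. Non-binding: coolant (10 unused), mill time (24 unused).
By complementary slackness, y = 0 for the non-binding constraints.
From A_Bᵀ y = c: 6·y_inspection + 1·y_steel = 60; 3·y_inspection + 5·y_steel = 57.
Solving: y_inspection = 9, y_steel = 6.
Δz = y_inspection·Δb = 9 × (2) = 18, so new z* = 2205 + 18 = 2223.

2223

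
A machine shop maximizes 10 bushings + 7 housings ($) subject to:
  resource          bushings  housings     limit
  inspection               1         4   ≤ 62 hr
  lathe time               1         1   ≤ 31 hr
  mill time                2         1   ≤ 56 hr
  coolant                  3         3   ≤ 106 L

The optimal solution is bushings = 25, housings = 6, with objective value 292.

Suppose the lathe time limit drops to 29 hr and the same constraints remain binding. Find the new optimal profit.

Check each constraint at x*: inspection 49/62 (slack 13); lathe time 31/31 (tight); mill time 56/56 (tight); coolant 93/106 (slack 13).
Since inspection, coolant are not tight, their duals are 0.
From A_Bᵀ y = c: 1·y_lathe time + 2·y_mill time = 10; 1·y_lathe time + 1·y_mill time = 7.
Solving: y_lathe time = 4, y_mill time = 3.
Δz = y_lathe time·Δb = 4 × (-2) = -8, so new z* = 292 − 8 = 284.

284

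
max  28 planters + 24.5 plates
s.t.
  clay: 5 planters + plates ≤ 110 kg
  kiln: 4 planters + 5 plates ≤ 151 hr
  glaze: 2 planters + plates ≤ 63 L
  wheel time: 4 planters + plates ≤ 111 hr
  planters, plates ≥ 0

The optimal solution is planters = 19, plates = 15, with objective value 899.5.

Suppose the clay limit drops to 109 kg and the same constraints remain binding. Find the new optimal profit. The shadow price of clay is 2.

Δb = -1, so new z* = 899.5 + (2)·(-1) = 899.5 − 2 = 897.5.

897.5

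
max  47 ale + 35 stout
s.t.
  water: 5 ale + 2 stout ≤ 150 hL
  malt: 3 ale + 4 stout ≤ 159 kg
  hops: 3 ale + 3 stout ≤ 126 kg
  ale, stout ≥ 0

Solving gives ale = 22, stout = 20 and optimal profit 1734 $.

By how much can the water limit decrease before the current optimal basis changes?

39

Binding constraints: water, hops. The basis is B = [[5,2],[3,3]] with det 9.
Per unit decrease in water, x* moves by d = (-0.3333, 0.3333).
The basis stays optimal until malt becomes binding; allowable decrease = 39 hL.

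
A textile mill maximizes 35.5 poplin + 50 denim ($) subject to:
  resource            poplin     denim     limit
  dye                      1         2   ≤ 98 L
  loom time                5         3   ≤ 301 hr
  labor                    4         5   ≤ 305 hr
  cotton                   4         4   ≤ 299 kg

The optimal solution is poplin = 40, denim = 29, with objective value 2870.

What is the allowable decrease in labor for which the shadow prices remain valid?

60

Binding constraints: dye, labor. The basis is B = [[1,2],[4,5]] with det -3.
Per unit decrease in labor, x* moves by d = (-0.6667, 0.3333).
The basis stays optimal until poplin reaches 0; allowable decrease = 60 hr.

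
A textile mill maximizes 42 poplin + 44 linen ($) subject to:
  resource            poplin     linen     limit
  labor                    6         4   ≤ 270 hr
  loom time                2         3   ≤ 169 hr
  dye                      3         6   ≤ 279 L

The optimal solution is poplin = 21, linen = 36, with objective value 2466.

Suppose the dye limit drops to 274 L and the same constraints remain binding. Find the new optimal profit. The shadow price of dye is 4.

2446

Δb = -5, so new z* = 2466 + (4)·(-5) = 2466 − 20 = 2446.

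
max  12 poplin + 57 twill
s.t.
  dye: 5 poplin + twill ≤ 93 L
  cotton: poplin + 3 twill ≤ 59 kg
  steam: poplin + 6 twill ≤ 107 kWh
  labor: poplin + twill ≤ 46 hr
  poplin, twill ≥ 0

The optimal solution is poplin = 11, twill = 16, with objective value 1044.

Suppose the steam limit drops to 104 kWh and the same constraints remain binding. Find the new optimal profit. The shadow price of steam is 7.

Δb = -3, so new z* = 1044 + (7)·(-3) = 1044 − 21 = 1023.

1023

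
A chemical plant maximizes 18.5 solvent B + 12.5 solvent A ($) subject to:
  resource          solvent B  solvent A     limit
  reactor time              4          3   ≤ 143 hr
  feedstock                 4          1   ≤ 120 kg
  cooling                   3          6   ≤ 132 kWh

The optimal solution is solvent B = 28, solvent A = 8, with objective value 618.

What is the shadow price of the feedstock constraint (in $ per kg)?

Binding: feedstock and cooling. Non-binding: reactor time (7 unused).
Slack constraints have shadow price 0 (complementary slackness).
From A_Bᵀ y = c: 4·y_feedstock + 3·y_cooling = 18.5; 1·y_feedstock + 6·y_cooling = 12.5.
This yields shadow prices y_feedstock = 3.5, y_cooling = 1.5.
Shadow price of feedstock = 3.5.

3.5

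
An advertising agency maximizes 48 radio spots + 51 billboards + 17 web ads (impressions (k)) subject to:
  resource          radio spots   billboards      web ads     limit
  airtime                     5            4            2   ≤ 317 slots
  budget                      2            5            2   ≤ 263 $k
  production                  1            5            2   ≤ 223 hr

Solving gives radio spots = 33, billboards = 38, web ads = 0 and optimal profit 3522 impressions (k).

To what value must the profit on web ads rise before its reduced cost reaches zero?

Binding: airtime and production. Non-binding: budget (7 unused).
Since budget is not tight, its dual is 0.
Dual feasibility on the basic columns requires 5·y_airtime + 1·y_production = 48, 4·y_airtime + 5·y_production = 51.
→ y_airtime = 9 and y_production = 3.
web ads enters the basis when its profit ≥ yᵀa₃ = 9·2 + 3·2 = 24.

24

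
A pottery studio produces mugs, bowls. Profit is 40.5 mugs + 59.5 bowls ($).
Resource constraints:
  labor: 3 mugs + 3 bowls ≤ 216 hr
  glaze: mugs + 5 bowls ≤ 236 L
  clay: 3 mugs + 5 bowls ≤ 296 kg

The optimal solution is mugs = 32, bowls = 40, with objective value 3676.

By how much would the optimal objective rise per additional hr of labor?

Check each constraint at x*: labor 216/216 (tight); glaze 232/236 (slack 4); clay 296/296 (tight).
Slack constraints have shadow price 0 (complementary slackness).
Dual feasibility on the basic columns requires 3·y_labor + 3·y_clay = 40.5, 3·y_labor + 5·y_clay = 59.5.
→ y_labor = 4 and y_clay = 9.5.
Shadow price of labor = 4.

4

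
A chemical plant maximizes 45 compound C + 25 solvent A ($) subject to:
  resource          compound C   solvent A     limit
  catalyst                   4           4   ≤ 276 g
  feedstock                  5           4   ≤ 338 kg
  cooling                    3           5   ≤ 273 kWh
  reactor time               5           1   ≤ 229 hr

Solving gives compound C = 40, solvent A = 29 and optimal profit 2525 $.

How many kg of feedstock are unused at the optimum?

feedstock used = 5·40 + 4·29 = 316; slack = 338 − 316 = 22.

22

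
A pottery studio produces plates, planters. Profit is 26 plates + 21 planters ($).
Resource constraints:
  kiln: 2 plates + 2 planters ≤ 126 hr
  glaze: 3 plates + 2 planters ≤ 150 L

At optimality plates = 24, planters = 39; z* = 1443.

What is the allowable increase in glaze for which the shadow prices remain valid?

Binding constraints: kiln, glaze. The basis is B = [[2,2],[3,2]] with det -2.
Per unit increase in glaze, x* moves by d = (1, -1).
The basis stays optimal until planters reaches 0; allowable increase = 39 L.

39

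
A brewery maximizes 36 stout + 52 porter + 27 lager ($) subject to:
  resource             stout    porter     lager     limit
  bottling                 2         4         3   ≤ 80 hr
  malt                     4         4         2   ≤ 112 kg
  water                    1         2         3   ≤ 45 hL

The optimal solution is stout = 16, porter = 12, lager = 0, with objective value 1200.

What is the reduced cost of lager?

-7

Binding: bottling and malt. Non-binding: water (5 unused).
Slack constraints have shadow price 0 (complementary slackness).
The binding rows give the dual system: 2·y_bottling + 4·y_malt = 36 and 4·y_bottling + 4·y_malt = 52.
Solving: y_bottling = 8, y_malt = 5.
Reduced cost of lager: c₃ − yᵀa₃ = 27 − (8·3 + 5·2) = 27 − 34 = -7.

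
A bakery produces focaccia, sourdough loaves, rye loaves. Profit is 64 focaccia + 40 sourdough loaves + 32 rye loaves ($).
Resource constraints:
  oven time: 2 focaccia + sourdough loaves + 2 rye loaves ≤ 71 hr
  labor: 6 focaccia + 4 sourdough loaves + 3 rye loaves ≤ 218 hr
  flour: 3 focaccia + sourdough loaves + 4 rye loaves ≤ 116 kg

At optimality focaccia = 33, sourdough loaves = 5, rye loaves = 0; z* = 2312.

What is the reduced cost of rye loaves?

Check each constraint at x*: oven time 71/71 (tight); labor 218/218 (tight); flour 104/116 (slack 12).
Slack constraints have shadow price 0 (complementary slackness).
From A_Bᵀ y = c: 2·y_oven time + 6·y_labor = 64; 1·y_oven time + 4·y_labor = 40.
Solving: y_oven time = 8, y_labor = 8.
Reduced cost of rye loaves: c₃ − yᵀa₃ = 32 − (8·2 + 8·3) = 32 − 40 = -8.

-8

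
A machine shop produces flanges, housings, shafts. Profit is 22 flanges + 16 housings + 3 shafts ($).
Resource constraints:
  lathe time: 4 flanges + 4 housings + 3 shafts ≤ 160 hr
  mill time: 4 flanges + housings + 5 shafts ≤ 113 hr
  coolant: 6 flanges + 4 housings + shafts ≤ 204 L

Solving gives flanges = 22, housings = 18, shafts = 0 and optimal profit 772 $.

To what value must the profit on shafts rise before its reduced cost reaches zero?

6

At the optimum: lathe time uses 160 of 160 (binding); mill time uses 106 of 113 (slack = 7); coolant uses 204 of 204 (binding).
By complementary slackness, y = 0 for the non-binding constraint.
Dual feasibility on the basic columns requires 4·y_lathe time + 6·y_coolant = 22, 4·y_lathe time + 4·y_coolant = 16.
→ y_lathe time = 1 and y_coolant = 3.
shafts enters the basis when its profit ≥ yᵀa₃ = 1·3 + 3·1 = 6.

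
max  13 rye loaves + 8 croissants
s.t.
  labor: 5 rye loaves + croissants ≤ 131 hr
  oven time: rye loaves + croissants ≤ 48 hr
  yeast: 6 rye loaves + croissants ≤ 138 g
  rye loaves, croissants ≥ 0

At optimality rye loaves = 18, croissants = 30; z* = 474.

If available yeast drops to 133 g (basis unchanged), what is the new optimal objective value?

469

Binding: oven time and yeast. Non-binding: labor (11 unused).
By complementary slackness, y = 0 for the non-binding constraint.
From A_Bᵀ y = c: 1·y_oven time + 6·y_yeast = 13; 1·y_oven time + 1·y_yeast = 8.
Solving: y_oven time = 7, y_yeast = 1.
Δz = y_yeast·Δb = 1 × (-5) = -5, so new z* = 474 − 5 = 469.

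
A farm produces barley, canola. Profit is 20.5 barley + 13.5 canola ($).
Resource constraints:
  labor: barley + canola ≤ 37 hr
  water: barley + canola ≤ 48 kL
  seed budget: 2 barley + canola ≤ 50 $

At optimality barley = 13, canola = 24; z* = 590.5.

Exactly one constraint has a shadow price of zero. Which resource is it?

water

labor: 37/37 (binding)
water: 37/48 (slack 11)
seed budget: 50/50 (binding)
By complementary slackness, a constraint with positive slack has shadow price 0 → water.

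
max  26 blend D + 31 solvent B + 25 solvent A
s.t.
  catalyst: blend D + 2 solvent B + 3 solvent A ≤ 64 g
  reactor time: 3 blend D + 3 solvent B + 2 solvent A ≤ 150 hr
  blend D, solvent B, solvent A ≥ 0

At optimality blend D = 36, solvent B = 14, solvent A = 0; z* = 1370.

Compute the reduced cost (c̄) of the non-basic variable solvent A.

-4

Check each constraint at x*: catalyst 64/64 (tight); reactor time 150/150 (tight).
The binding rows give the dual system: 1·y_catalyst + 3·y_reactor time = 26 and 2·y_catalyst + 3·y_reactor time = 31.
Solving: y_catalyst = 5, y_reactor time = 7.
Reduced cost of solvent A: c₃ − yᵀa₃ = 25 − (5·3 + 7·2) = 25 − 29 = -4.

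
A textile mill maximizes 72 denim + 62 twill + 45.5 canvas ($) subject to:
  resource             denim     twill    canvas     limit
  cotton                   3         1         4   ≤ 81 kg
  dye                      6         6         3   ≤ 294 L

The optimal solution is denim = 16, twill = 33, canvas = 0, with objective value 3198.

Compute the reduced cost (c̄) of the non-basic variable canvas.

At the optimum: cotton uses 81 of 81 (binding); dye uses 294 of 294 (binding).
The binding rows give the dual system: 3·y_cotton + 6·y_dye = 72 and 1·y_cotton + 6·y_dye = 62.
→ y_cotton = 5 and y_dye = 9.5.
Reduced cost of canvas: c₃ − yᵀa₃ = 45.5 − (5·4 + 9.5·3) = 45.5 − 48.5 = -3.

-3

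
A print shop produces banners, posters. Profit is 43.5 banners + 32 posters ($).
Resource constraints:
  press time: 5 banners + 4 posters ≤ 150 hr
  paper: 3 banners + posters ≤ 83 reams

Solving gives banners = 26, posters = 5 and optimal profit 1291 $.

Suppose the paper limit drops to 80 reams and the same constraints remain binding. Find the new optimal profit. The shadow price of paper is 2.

Δb = -3, so new z* = 1291 + (2)·(-3) = 1291 − 6 = 1285.

1285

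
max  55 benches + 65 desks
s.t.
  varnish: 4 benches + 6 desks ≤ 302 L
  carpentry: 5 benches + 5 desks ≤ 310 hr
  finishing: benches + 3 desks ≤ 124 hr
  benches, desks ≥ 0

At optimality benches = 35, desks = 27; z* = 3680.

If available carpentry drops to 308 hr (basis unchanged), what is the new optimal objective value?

Binding: varnish and carpentry. Non-binding: finishing (8 unused).
By complementary slackness, y = 0 for the non-binding constraint.
Dual feasibility on the basic columns requires 4·y_varnish + 5·y_carpentry = 55, 6·y_varnish + 5·y_carpentry = 65.
This yields shadow prices y_varnish = 5, y_carpentry = 7.
Δz = y_carpentry·Δb = 7 × (-2) = -14, so new z* = 3680 − 14 = 3666.

3666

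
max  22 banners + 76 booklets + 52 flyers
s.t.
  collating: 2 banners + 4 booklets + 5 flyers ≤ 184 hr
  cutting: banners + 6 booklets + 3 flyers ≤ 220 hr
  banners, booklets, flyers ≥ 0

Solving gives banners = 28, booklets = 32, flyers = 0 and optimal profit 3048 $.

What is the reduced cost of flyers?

-7

Both collating and cutting are binding at x*.
Dual feasibility on the basic columns requires 2·y_collating + 1·y_cutting = 22, 4·y_collating + 6·y_cutting = 76.
Solving: y_collating = 7, y_cutting = 8.
Reduced cost of flyers: c₃ − yᵀa₃ = 52 − (7·5 + 8·3) = 52 − 59 = -7.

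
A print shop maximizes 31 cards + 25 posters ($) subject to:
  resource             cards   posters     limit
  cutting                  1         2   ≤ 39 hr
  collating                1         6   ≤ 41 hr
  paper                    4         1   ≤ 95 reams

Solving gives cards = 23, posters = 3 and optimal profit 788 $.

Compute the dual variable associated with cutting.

0

Binding: collating and paper. Non-binding: cutting (10 unused).
By complementary slackness, y = 0 for the non-binding constraint.
From A_Bᵀ y = c: 1·y_collating + 4·y_paper = 31; 6·y_collating + 1·y_paper = 25.
→ y_collating = 3 and y_paper = 7.
Shadow price of cutting = 0.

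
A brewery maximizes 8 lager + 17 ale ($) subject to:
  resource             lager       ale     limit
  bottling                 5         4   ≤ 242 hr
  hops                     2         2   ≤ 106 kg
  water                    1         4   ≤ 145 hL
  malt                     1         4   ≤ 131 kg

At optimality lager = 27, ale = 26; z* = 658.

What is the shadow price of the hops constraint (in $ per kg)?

2.5

Binding: hops and malt. Non-binding: bottling (3 unused), water (14 unused).
Since bottling, water are not tight, their duals are 0.
The binding rows give the dual system: 2·y_hops + 1·y_malt = 8 and 2·y_hops + 4·y_malt = 17.
This yields shadow prices y_hops = 2.5, y_malt = 3.
Shadow price of hops = 2.5.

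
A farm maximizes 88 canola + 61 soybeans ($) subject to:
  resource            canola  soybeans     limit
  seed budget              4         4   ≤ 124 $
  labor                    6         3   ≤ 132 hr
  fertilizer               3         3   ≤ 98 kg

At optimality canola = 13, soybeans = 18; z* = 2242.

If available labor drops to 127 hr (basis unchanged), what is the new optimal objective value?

Check each constraint at x*: seed budget 124/124 (tight); labor 132/132 (tight); fertilizer 93/98 (slack 5).
Since fertilizer is not tight, its dual is 0.
The binding rows give the dual system: 4·y_seed budget + 6·y_labor = 88 and 4·y_seed budget + 3·y_labor = 61.
Solving: y_seed budget = 8.5, y_labor = 9.
Δz = y_labor·Δb = 9 × (-5) = -45, so new z* = 2242 − 45 = 2197.

2197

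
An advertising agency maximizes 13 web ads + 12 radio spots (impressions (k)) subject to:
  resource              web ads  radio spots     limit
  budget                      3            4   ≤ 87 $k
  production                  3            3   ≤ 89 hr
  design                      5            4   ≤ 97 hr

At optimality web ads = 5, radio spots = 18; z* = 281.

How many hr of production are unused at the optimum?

production used = 3·5 + 3·18 = 69; slack = 89 − 69 = 20.

20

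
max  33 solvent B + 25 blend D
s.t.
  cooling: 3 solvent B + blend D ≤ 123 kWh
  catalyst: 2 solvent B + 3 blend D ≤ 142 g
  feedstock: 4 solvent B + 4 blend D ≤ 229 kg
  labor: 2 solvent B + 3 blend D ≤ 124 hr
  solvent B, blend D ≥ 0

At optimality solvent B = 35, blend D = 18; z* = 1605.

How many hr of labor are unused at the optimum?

labor used = 2·35 + 3·18 = 124; slack = 124 − 124 = 0.

0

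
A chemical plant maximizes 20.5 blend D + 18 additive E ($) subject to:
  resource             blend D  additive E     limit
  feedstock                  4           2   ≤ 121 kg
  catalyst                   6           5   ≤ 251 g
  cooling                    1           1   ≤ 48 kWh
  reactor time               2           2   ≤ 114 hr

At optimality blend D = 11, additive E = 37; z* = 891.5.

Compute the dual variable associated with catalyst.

At the optimum: feedstock uses 118 of 121 (slack = 3); catalyst uses 251 of 251 (binding); cooling uses 48 of 48 (binding); reactor time uses 96 of 114 (slack = 18).
By complementary slackness, y = 0 for the non-binding constraints.
From A_Bᵀ y = c: 6·y_catalyst + 1·y_cooling = 20.5; 5·y_catalyst + 1·y_cooling = 18.
→ y_catalyst = 2.5 and y_cooling = 5.5.
Shadow price of catalyst = 2.5.

2.5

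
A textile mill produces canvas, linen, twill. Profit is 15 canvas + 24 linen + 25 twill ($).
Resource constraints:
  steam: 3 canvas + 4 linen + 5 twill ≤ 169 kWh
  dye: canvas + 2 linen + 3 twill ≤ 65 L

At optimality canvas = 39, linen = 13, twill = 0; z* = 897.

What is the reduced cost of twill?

At the optimum: steam uses 169 of 169 (binding); dye uses 65 of 65 (binding).
Dual feasibility on the basic columns requires 3·y_steam + 1·y_dye = 15, 4·y_steam + 2·y_dye = 24.
Solving: y_steam = 3, y_dye = 6.
Reduced cost of twill: c₃ − yᵀa₃ = 25 − (3·5 + 6·3) = 25 − 33 = -8.

-8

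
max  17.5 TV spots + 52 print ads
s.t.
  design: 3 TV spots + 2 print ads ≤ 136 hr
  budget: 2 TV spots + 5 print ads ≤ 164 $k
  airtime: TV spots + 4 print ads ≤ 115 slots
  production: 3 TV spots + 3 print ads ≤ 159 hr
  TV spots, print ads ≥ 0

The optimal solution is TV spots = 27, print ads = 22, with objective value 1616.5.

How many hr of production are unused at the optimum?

production used = 3·27 + 3·22 = 147; slack = 159 − 147 = 12.

12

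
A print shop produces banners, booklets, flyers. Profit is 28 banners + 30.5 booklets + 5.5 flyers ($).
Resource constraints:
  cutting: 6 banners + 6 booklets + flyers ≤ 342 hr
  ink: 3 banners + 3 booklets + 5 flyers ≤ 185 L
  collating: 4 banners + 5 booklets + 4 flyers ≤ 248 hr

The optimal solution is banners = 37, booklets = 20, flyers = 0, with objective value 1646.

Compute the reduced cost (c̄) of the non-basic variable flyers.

At the optimum: cutting uses 342 of 342 (binding); ink uses 171 of 185 (slack = 14); collating uses 248 of 248 (binding).
By complementary slackness, y = 0 for the non-binding constraint.
The binding rows give the dual system: 6·y_cutting + 4·y_collating = 28 and 6·y_cutting + 5·y_collating = 30.5.
Solving: y_cutting = 3, y_collating = 2.5.
Reduced cost of flyers: c₃ − yᵀa₃ = 5.5 − (3·1 + 2.5·4) = 5.5 − 13 = -7.5.

-7.5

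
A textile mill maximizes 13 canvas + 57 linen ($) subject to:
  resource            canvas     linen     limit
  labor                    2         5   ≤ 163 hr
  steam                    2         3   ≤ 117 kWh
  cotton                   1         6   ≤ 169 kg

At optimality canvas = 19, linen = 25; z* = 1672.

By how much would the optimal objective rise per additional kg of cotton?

7

Check each constraint at x*: labor 163/163 (tight); steam 113/117 (slack 4); cotton 169/169 (tight).
By complementary slackness, y = 0 for the non-binding constraint.
Dual feasibility on the basic columns requires 2·y_labor + 1·y_cotton = 13, 5·y_labor + 6·y_cotton = 57.
Solving: y_labor = 3, y_cotton = 7.
Shadow price of cotton = 7.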